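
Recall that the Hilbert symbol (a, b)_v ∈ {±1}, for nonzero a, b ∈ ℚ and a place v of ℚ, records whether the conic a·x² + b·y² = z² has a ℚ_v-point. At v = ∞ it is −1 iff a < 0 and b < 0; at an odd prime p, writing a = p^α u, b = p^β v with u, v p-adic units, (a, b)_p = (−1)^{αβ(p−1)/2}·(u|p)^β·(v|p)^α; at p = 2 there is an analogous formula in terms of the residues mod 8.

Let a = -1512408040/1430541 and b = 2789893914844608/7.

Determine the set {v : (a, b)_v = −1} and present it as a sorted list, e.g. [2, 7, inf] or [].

[3, 7, 11, 13]

(a, b) ≡ (-210, 1001) mod (ℚ^×)²; places V = {2, 3, 5, 7, 11, 13, 29, 43, ∞}.
(a,b)_43: α=2, u≡27; β=0, v≡34 (mod 43); (27|43)=-1, (34|43)=-1; sign (−1)^0·-1^0·-1^2 = +1.
(a,b)_2: α=3, β=6; u≡7, v≡1 (mod 8); ε(u)ε(v)=1·0, αω(v)=3·0, βω(u)=6·0; sum ≡ 0  ⇒  +1.
(a,b)_29: α=-2, u≡4; β=0, v≡27 (mod 29); (4|29)=+1, (27|29)=-1; sign (−1)^0·+1^0·-1^-2 = +1.
(a,b)_7: α=-1, u≡5; β=-1, v≡5 (mod 7); (5|7)=-1, (5|7)=-1; sign (−1)^1·-1^-1·-1^-1 = -1.
(a,b)_13: α=2, u≡5; β=5, v≡12 (mod 13); (5|13)=-1, (12|13)=+1; sign (−1)^0·-1^5·+1^2 = -1.
(a,b)_∞: sgn(-210)=−, sgn(1001)=+, so +1.
(a,b)_3: α=-5, u≡2; β=6, v≡2 (mod 3); (2|3)=-1, (2|3)=-1; sign (−1)^0·-1^6·-1^-5 = -1.
(a,b)_11: α=2, u≡8; β=5, v≡4 (mod 11); (8|11)=-1, (4|11)=+1; sign (−1)^0·-1^5·+1^2 = -1.
(a,b)_5: α=1, u≡2; β=0, v≡4 (mod 5); (2|5)=-1, (4|5)=+1; sign (−1)^0·-1^0·+1^1 = +1.
(-210, 1001 / ℚ) ramifies at {3, 7, 11, 13}: a division algebra.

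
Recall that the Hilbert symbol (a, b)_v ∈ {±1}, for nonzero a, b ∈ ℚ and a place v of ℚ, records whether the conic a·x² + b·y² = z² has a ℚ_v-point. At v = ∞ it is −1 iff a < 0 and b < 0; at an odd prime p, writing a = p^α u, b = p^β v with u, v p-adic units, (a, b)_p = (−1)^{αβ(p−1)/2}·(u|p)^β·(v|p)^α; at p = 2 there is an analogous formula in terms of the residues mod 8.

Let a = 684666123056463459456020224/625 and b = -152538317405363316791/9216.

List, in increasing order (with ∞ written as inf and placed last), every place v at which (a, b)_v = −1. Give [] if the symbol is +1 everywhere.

Mod squares: a ≡ 31, b ≡ -27623759. Check v ∈ {∞, 2, 3, 5, 7, 13, 17, 23, 31, 43, 53}.
v=31: a=31^5·(≡1), b=31^3·(≡22) mod 31; (1|31)=+1, (22|31)=-1; (−1)^{5·3·15}·(+1)^3·(-1)^5 = +1.
v=∞: 31 > 0 and -27623759 < 0  ⇒  (a,b)_∞ = +1.
v=17: a=17^2·(≡14), b=17^3·(≡2) mod 17; (14|17)=-1, (2|17)=+1; (−1)^{2·3·8}·(-1)^3·(+1)^2 = -1.
v=3: a=3^0·(≡1), b=3^-2·(≡1) mod 3; (1|3)=+1, (1|3)=+1; (−1)^{0·-2·1}·(+1)^-2·(+1)^0 = +1.
v=2: v_2(a)=8, v_2(b)=-10; units ≡ 7, 1 (mod 8); ε·ε+αω+βω = 1·0+8·0+-10·0 ≡ 0  ⇒  (a,b)_2 = +1.
v=53: a=53^2·(≡8), b=53^1·(≡47) mod 53; (8|53)=-1, (47|53)=+1; (−1)^{2·1·26}·(-1)^1·(+1)^2 = -1.
v=5: a=5^-4·(≡4), b=5^0·(≡4) mod 5; (4|5)=+1, (4|5)=+1; (−1)^{-4·0·2}·(+1)^0·(+1)^-4 = +1.
v=23: a=23^2·(≡12), b=23^1·(≡9) mod 23; (12|23)=+1, (9|23)=+1; (−1)^{2·1·11}·(+1)^1·(+1)^2 = +1.
v=7: a=7^6·(≡6), b=7^6·(≡5) mod 7; (6|7)=-1, (5|7)=-1; (−1)^{6·6·3}·(-1)^6·(-1)^6 = +1.
v=13: a=13^0·(≡8), b=13^2·(≡8) mod 13; (8|13)=-1, (8|13)=-1; (−1)^{0·2·6}·(-1)^2·(-1)^0 = +1.
v=43: a=43^2·(≡21), b=43^1·(≡12) mod 43; (21|43)=+1, (12|43)=-1; (−1)^{2·1·21}·(+1)^1·(-1)^2 = +1.
|Ram(31, -27623759)| = 2, even; anisotropic at {17, 53}.

[17, 53]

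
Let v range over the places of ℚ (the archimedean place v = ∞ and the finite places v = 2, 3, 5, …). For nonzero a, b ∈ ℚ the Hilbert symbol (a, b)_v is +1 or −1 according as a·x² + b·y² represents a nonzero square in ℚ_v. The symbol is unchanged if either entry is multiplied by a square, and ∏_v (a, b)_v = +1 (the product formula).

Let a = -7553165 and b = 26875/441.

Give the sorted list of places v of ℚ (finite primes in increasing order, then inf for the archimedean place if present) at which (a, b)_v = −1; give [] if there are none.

[2, 5]

Mod squares: a ≡ -4085, b ≡ 43. Check v ∈ {∞, 2, 3, 5, 7, 19, 43}.
v=2: v_2(a)=0, v_2(b)=0; units ≡ 3, 3 (mod 8); ε·ε+αω+βω = 1·1+0·1+0·1 ≡ 1  ⇒  (a,b)_2 = -1.
v=43: a=43^3·(≡34), b=43^1·(≡6) mod 43; (34|43)=-1, (6|43)=+1; (−1)^{3·1·21}·(-1)^1·(+1)^3 = +1.
v=3: a=3^0·(≡1), b=3^-2·(≡1) mod 3; (1|3)=+1, (1|3)=+1; (−1)^{0·-2·1}·(+1)^-2·(+1)^0 = +1.
v=7: a=7^0·(≡3), b=7^-2·(≡1) mod 7; (3|7)=-1, (1|7)=+1; (−1)^{0·-2·3}·(-1)^-2·(+1)^0 = +1.
v=19: a=19^1·(≡2), b=19^0·(≡7) mod 19; (2|19)=-1, (7|19)=+1; (−1)^{1·0·9}·(-1)^0·(+1)^1 = +1.
v=∞: -4085 < 0 and 43 > 0  ⇒  (a,b)_∞ = +1.
v=5: a=5^1·(≡2), b=5^4·(≡3) mod 5; (2|5)=-1, (3|5)=-1; (−1)^{1·4·2}·(-1)^4·(-1)^1 = -1.
(-4085, 43 / ℚ) ramifies at {2, 5}: a division algebra.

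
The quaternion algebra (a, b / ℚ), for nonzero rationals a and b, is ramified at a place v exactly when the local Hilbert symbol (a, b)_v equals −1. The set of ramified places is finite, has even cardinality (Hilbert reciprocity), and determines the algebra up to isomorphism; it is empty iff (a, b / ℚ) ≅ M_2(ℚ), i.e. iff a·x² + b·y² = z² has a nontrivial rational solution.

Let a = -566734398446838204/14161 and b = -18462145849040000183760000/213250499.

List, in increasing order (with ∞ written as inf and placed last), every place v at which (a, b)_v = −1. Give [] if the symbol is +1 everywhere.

[23, inf]

(a, b) ≡ (-6479, -643126) mod (ℚ^×)²; places V = {2, 3, 5, 7, 11, 17, 19, 23, 29, 31, 37, 41, ∞}.
(a,b)_5: α=0, u≡1; β=4, v≡1 (mod 5); (1|5)=+1, (1|5)=+1; sign (−1)^0·+1^4·+1^0 = +1.
(a,b)_17: α=-2, u≡8; β=-2, v≡4 (mod 17); (8|17)=+1, (4|17)=+1; sign (−1)^0·+1^-2·+1^-2 = +1.
(a,b)_23: α=2, u≡19; β=3, v≡6 (mod 23); (19|23)=-1, (6|23)=+1; sign (−1)^0·-1^3·+1^2 = -1.
(a,b)_31: α=1, u≡8; β=1, v≡13 (mod 31); (8|31)=+1, (13|31)=-1; sign (−1)^1·+1^1·-1^1 = +1.
(a,b)_∞: sgn(-6479)=−, sgn(-643126)=−, so -1.
(a,b)_19: α=3, u≡6; β=4, v≡4 (mod 19); (6|19)=+1, (4|19)=+1; sign (−1)^0·+1^4·+1^3 = +1.
(a,b)_3: α=4, u≡1; β=4, v≡2 (mod 3); (1|3)=+1, (2|3)=-1; sign (−1)^0·+1^4·-1^4 = +1.
(a,b)_11: α=1, u≡4; β=-1, v≡10 (mod 11); (4|11)=+1, (10|11)=-1; sign (−1)^1·+1^-1·-1^1 = +1.
(a,b)_37: α=0, u≡30; β=-2, v≡22 (mod 37); (30|37)=+1, (22|37)=-1; sign (−1)^0·+1^-2·-1^0 = +1.
(a,b)_2: α=2, β=7; u≡1, v≡5 (mod 8); ε(u)ε(v)=0·0, αω(v)=2·1, βω(u)=7·0; sum ≡ 0  ⇒  +1.
(a,b)_41: α=2, u≡4; β=3, v≡27 (mod 41); (4|41)=+1, (27|41)=-1; sign (−1)^0·+1^3·-1^2 = +1.
(a,b)_29: α=2, u≡17; β=2, v≡9 (mod 29); (17|29)=-1, (9|29)=+1; sign (−1)^0·-1^2·+1^2 = +1.
(a,b)_7: α=-2, u≡6; β=-2, v≡3 (mod 7); (6|7)=-1, (3|7)=-1; sign (−1)^0·-1^-2·-1^-2 = +1.
|Ram(-6479, -643126)| = 2, even; anisotropic at {23, ∞}.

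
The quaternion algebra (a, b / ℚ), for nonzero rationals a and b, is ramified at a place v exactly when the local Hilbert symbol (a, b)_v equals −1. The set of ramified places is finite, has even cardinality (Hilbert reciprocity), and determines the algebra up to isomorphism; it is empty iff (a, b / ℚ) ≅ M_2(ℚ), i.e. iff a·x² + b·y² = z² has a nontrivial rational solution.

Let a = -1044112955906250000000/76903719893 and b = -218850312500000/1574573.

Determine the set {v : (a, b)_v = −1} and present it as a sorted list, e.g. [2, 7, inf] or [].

[7, 31, 41, inf]

(a, b) ≡ (-183106, -107849434) mod (ℚ^×)²; places V = {2, 3, 5, 7, 11, 13, 17, 19, 29, 31, 41, ∞}.
(a,b)_29: α=1, u≡26; β=1, v≡17 (mod 29); (26|29)=-1, (17|29)=-1; sign (−1)^0·-1^1·-1^1 = +1.
(a,b)_13: α=-4, u≡4; β=-2, v≡3 (mod 13); (4|13)=+1, (3|13)=+1; sign (−1)^0·+1^-2·+1^-4 = +1.
(a,b)_5: α=12, u≡1; β=10, v≡1 (mod 5); (1|5)=+1, (1|5)=+1; sign (−1)^0·+1^10·+1^12 = +1.
(a,b)_11: α=-3, u≡2; β=-3, v≡1 (mod 11); (2|11)=-1, (1|11)=+1; sign (−1)^1·-1^-3·+1^-3 = +1.
(a,b)_17: α=-2, u≡1; β=0, v≡11 (mod 17); (1|17)=+1, (11|17)=-1; sign (−1)^0·+1^0·-1^-2 = +1.
(a,b)_∞: sgn(-183106)=−, sgn(-107849434)=−, so -1.
(a,b)_7: α=-1, u≡4; β=-1, v≡1 (mod 7); (4|7)=+1, (1|7)=+1; sign (−1)^1·+1^-1·+1^-1 = -1.
(a,b)_31: α=2, u≡27; β=1, v≡27 (mod 31); (27|31)=-1, (27|31)=-1; sign (−1)^0·-1^1·-1^2 = -1.
(a,b)_2: α=7, β=5; u≡7, v≡3 (mod 8); ε(u)ε(v)=1·1, αω(v)=7·1, βω(u)=5·0; sum ≡ 0  ⇒  +1.
(a,b)_41: α=1, u≡19; β=1, v≡16 (mod 41); (19|41)=-1, (16|41)=+1; sign (−1)^0·-1^1·+1^1 = -1.
(a,b)_3: α=4, u≡2; β=0, v≡2 (mod 3); (2|3)=-1, (2|3)=-1; sign (−1)^0·-1^0·-1^4 = +1.
(a,b)_19: α=2, u≡16; β=1, v≡13 (mod 19); (16|19)=+1, (13|19)=-1; sign (−1)^0·+1^1·-1^2 = +1.
|Ram(-183106, -107849434)| = 4, even; anisotropic at {7, 31, 41, ∞}.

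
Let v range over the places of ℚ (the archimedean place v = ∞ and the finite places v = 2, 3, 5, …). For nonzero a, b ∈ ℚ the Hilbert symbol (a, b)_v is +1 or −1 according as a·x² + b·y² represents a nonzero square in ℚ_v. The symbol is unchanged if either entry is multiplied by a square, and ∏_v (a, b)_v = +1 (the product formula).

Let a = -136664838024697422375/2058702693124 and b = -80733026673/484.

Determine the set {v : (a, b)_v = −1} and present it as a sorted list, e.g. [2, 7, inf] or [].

Mod squares: a ≡ -114855, b ≡ -17. Check v ∈ {∞, 2, 3, 5, 7, 11, 13, 17, 19, 31, 53}.
v=17: a=17^2·(≡5), b=17^1·(≡16) mod 17; (5|17)=-1, (16|17)=+1; (−1)^{2·1·8}·(-1)^1·(+1)^2 = -1.
v=31: a=31^3·(≡26), b=31^2·(≡14) mod 31; (26|31)=-1, (14|31)=+1; (−1)^{3·2·15}·(-1)^2·(+1)^3 = +1.
v=∞: -114855 < 0 and -17 < 0  ⇒  (a,b)_∞ = -1.
v=19: a=19^3·(≡6), b=19^2·(≡3) mod 19; (6|19)=+1, (3|19)=-1; (−1)^{3·2·9}·(+1)^2·(-1)^3 = -1.
v=2: v_2(a)=-2, v_2(b)=-2; units ≡ 1, 7 (mod 8); ε·ε+αω+βω = 0·1+-2·0+-2·0 ≡ 0  ⇒  (a,b)_2 = +1.
v=5: a=5^3·(≡4), b=5^0·(≡3) mod 5; (4|5)=+1, (3|5)=-1; (−1)^{3·0·2}·(+1)^0·(-1)^3 = -1.
v=7: a=7^-4·(≡2), b=7^0·(≡2) mod 7; (2|7)=+1, (2|7)=+1; (−1)^{-4·0·3}·(+1)^0·(+1)^-4 = +1.
v=13: a=13^3·(≡6), b=13^2·(≡1) mod 13; (6|13)=-1, (1|13)=+1; (−1)^{3·2·6}·(-1)^2·(+1)^3 = +1.
v=11: a=11^-8·(≡10), b=11^-2·(≡5) mod 11; (10|11)=-1, (5|11)=+1; (−1)^{-8·-2·5}·(-1)^-2·(+1)^-8 = +1.
v=3: a=3^1·(≡1), b=3^4·(≡1) mod 3; (1|3)=+1, (1|3)=+1; (−1)^{1·4·1}·(+1)^4·(+1)^1 = +1.
v=53: a=53^2·(≡28), b=53^0·(≡6) mod 53; (28|53)=+1, (6|53)=+1; (−1)^{2·0·26}·(+1)^0·(+1)^2 = +1.
Ram(-114855, -17) = {5, 17, 19, ∞}; no ℚ_5-point on the conic.

[5, 17, 19, inf]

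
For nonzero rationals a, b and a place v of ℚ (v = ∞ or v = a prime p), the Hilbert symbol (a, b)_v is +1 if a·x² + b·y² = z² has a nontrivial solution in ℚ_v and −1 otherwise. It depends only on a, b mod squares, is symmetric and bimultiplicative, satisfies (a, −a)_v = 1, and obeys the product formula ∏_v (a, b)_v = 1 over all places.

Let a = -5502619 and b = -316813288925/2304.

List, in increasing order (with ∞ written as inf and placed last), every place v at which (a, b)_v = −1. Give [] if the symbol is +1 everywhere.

[47, inf]

Mod squares: a ≡ -2491, b ≡ -53. Check v ∈ {∞, 2, 3, 5, 7, 47, 53}.
v=53: a=53^1·(≡4), b=53^1·(≡43) mod 53; (4|53)=+1, (43|53)=+1; (−1)^{1·1·26}·(+1)^1·(+1)^1 = +1.
v=7: a=7^0·(≡4), b=7^2·(≡3) mod 7; (4|7)=+1, (3|7)=-1; (−1)^{0·2·3}·(+1)^2·(-1)^0 = +1.
v=2: v_2(a)=0, v_2(b)=-8; units ≡ 5, 3 (mod 8); ε·ε+αω+βω = 0·1+0·1+-8·1 ≡ 0  ⇒  (a,b)_2 = +1.
v=3: a=3^0·(≡2), b=3^-2·(≡1) mod 3; (2|3)=-1, (1|3)=+1; (−1)^{0·-2·1}·(-1)^-2·(+1)^0 = +1.
v=∞: -2491 < 0 and -53 < 0  ⇒  (a,b)_∞ = -1.
v=5: a=5^0·(≡1), b=5^2·(≡2) mod 5; (1|5)=+1, (2|5)=-1; (−1)^{0·2·2}·(+1)^2·(-1)^0 = +1.
v=47: a=47^3·(≡41), b=47^4·(≡29) mod 47; (41|47)=-1, (29|47)=-1; (−1)^{3·4·23}·(-1)^4·(-1)^3 = -1.
(-2491, -53 / ℚ) ramifies at {47, ∞}: a division algebra.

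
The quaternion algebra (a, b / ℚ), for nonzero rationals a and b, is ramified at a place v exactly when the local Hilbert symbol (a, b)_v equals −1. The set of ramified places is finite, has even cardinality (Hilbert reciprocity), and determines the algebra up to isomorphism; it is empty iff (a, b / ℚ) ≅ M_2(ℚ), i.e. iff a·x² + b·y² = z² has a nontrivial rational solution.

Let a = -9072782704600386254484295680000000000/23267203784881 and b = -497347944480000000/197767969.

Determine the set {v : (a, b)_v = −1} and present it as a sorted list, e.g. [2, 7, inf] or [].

[2, 3, 5, 17, 31, inf]

(a, b) ≡ (-91698, -4930) mod (ℚ^×)²; places V = {2, 3, 5, 7, 17, 29, 31, 41, ∞}.
(a,b)_7: α=-12, u≡1; β=-6, v≡5 (mod 7); (1|7)=+1, (5|7)=-1; sign (−1)^0·+1^-6·-1^-12 = +1.
(a,b)_31: α=5, u≡1; β=2, v≡17 (mod 31); (1|31)=+1, (17|31)=-1; sign (−1)^0·+1^2·-1^5 = -1.
(a,b)_5: α=10, u≡3; β=7, v≡4 (mod 5); (3|5)=-1, (4|5)=+1; sign (−1)^0·-1^7·+1^10 = -1.
(a,b)_29: α=3, u≡22; β=1, v≡25 (mod 29); (22|29)=+1, (25|29)=+1; sign (−1)^0·+1^1·+1^3 = +1.
(a,b)_∞: sgn(-91698)=−, sgn(-4930)=−, so -1.
(a,b)_3: α=17, u≡1; β=8, v≡2 (mod 3); (1|3)=+1, (2|3)=-1; sign (−1)^0·+1^8·-1^17 = -1.
(a,b)_17: α=3, u≡7; β=1, v≡13 (mod 17); (7|17)=-1, (13|17)=+1; sign (−1)^0·-1^1·+1^3 = -1.
(a,b)_41: α=-2, u≡17; β=-2, v≡36 (mod 41); (17|41)=-1, (36|41)=+1; sign (−1)^0·-1^-2·+1^-2 = +1.
(a,b)_2: α=21, β=11; u≡7, v≡7 (mod 8); ε(u)ε(v)=1·1, αω(v)=21·0, βω(u)=11·0; sum ≡ 1  ⇒  -1.
Ram(-91698, -4930) = {2, 3, 5, 17, 31, ∞}; no ℚ_2-point on the conic.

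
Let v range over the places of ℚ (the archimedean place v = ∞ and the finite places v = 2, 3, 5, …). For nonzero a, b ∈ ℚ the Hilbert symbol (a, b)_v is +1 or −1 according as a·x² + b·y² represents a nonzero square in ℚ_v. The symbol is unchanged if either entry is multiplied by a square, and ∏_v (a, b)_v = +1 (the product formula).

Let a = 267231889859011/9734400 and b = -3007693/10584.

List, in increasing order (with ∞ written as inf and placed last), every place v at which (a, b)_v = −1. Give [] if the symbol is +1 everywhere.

[2, 11, 17, 23]

Mod squares: a ≡ 2369851, b ≡ -78. Check v ∈ {∞, 2, 3, 5, 7, 11, 13, 17, 19, 23, 29, 37, 41}.
v=11: a=11^1·(≡6), b=11^0·(≡2) mod 11; (6|11)=-1, (2|11)=-1; (−1)^{1·0·5}·(-1)^0·(-1)^1 = -1.
v=37: a=37^2·(≡26), b=37^2·(≡30) mod 37; (26|37)=+1, (30|37)=+1; (−1)^{2·2·18}·(+1)^2·(+1)^2 = +1.
v=19: a=19^1·(≡8), b=19^0·(≡7) mod 19; (8|19)=-1, (7|19)=+1; (−1)^{1·0·9}·(-1)^0·(+1)^1 = +1.
v=41: a=41^2·(≡39), b=41^0·(≡18) mod 41; (39|41)=+1, (18|41)=+1; (−1)^{2·0·20}·(+1)^0·(+1)^2 = +1.
v=7: a=7^2·(≡1), b=7^-2·(≡3) mod 7; (1|7)=+1, (3|7)=-1; (−1)^{2·-2·3}·(+1)^-2·(-1)^2 = +1.
v=∞: 2369851 > 0 and -78 < 0  ⇒  (a,b)_∞ = +1.
v=23: a=23^1·(≡11), b=23^0·(≡10) mod 23; (11|23)=-1, (10|23)=-1; (−1)^{1·0·11}·(-1)^0·(-1)^1 = -1.
v=3: a=3^-2·(≡1), b=3^-3·(≡1) mod 3; (1|3)=+1, (1|3)=+1; (−1)^{-2·-3·1}·(+1)^-3·(+1)^-2 = +1.
v=17: a=17^1·(≡7), b=17^0·(≡10) mod 17; (7|17)=-1, (10|17)=-1; (−1)^{1·0·8}·(-1)^0·(-1)^1 = -1.
v=29: a=29^1·(≡17), b=29^0·(≡16) mod 29; (17|29)=-1, (16|29)=+1; (−1)^{1·0·14}·(-1)^0·(+1)^1 = +1.
v=5: a=5^-2·(≡1), b=5^0·(≡3) mod 5; (1|5)=+1, (3|5)=-1; (−1)^{-2·0·2}·(+1)^0·(-1)^-2 = +1.
v=13: a=13^-2·(≡9), b=13^3·(≡11) mod 13; (9|13)=+1, (11|13)=-1; (−1)^{-2·3·6}·(+1)^3·(-1)^-2 = +1.
v=2: v_2(a)=-8, v_2(b)=-3; units ≡ 3, 1 (mod 8); ε·ε+αω+βω = 1·0+-8·0+-3·1 ≡ 1  ⇒  (a,b)_2 = -1.
|Ram(2369851, -78)| = 4, even; anisotropic at {2, 11, 17, 23}.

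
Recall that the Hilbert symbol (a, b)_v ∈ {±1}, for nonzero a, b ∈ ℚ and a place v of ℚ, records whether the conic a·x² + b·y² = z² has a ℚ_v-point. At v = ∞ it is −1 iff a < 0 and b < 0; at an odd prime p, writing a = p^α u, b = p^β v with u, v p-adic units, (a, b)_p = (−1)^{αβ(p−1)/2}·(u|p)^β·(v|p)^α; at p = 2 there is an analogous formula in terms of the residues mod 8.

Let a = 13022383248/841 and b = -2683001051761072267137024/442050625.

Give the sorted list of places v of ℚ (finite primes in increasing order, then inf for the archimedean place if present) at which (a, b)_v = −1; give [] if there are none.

Mod squares: a ≡ 90433217, b ≡ -161. Check v ∈ {∞, 2, 3, 5, 7, 17, 19, 23, 29, 37, 47}.
v=17: a=17^1·(≡12), b=17^2·(≡1) mod 17; (12|17)=-1, (1|17)=+1; (−1)^{1·2·8}·(-1)^2·(+1)^1 = +1.
v=5: a=5^0·(≡3), b=5^-4·(≡1) mod 5; (3|5)=-1, (1|5)=+1; (−1)^{0·-4·2}·(-1)^-4·(+1)^0 = +1.
v=2: v_2(a)=4, v_2(b)=12; units ≡ 1, 7 (mod 8); ε·ε+αω+βω = 0·1+4·0+12·0 ≡ 0  ⇒  (a,b)_2 = +1.
v=7: a=7^1·(≡3), b=7^3·(≡6) mod 7; (3|7)=-1, (6|7)=-1; (−1)^{1·3·3}·(-1)^3·(-1)^1 = -1.
v=29: a=29^-2·(≡6), b=29^-4·(≡13) mod 29; (6|29)=+1, (13|29)=+1; (−1)^{-2·-4·14}·(+1)^-4·(+1)^-2 = +1.
v=47: a=47^1·(≡32), b=47^2·(≡27) mod 47; (32|47)=+1, (27|47)=+1; (−1)^{1·2·23}·(+1)^2·(+1)^1 = +1.
v=19: a=19^1·(≡3), b=19^4·(≡13) mod 19; (3|19)=-1, (13|19)=-1; (−1)^{1·4·9}·(-1)^4·(-1)^1 = -1.
v=23: a=23^1·(≡1), b=23^1·(≡16) mod 23; (1|23)=+1, (16|23)=+1; (−1)^{1·1·11}·(+1)^1·(+1)^1 = -1.
v=3: a=3^2·(≡2), b=3^6·(≡1) mod 3; (2|3)=-1, (1|3)=+1; (−1)^{2·6·1}·(-1)^6·(+1)^2 = +1.
v=37: a=37^1·(≡35), b=37^2·(≡19) mod 37; (35|37)=-1, (19|37)=-1; (−1)^{1·2·18}·(-1)^2·(-1)^1 = -1.
v=∞: 90433217 > 0 and -161 < 0  ⇒  (a,b)_∞ = +1.
|Ram(90433217, -161)| = 4, even; anisotropic at {7, 19, 23, 37}.

[7, 19, 23, 37]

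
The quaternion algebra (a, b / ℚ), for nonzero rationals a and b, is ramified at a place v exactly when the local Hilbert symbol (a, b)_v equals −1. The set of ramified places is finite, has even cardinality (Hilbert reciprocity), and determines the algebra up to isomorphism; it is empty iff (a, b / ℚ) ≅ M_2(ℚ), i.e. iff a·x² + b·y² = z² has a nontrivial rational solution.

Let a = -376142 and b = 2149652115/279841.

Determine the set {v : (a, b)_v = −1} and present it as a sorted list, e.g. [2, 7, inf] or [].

[2, 5, 13, 17, 23, 29]

Mod squares: a ≡ -376142, b ≡ 435. Check v ∈ {∞, 2, 3, 5, 13, 17, 19, 23, 29, 37}.
v=5: a=5^0·(≡3), b=5^1·(≡3) mod 5; (3|5)=-1, (3|5)=-1; (−1)^{0·1·2}·(-1)^1·(-1)^0 = -1.
v=19: a=19^0·(≡1), b=19^2·(≡17) mod 19; (1|19)=+1, (17|19)=+1; (−1)^{0·2·9}·(+1)^2·(+1)^0 = +1.
v=37: a=37^1·(≡9), b=37^0·(≡3) mod 37; (9|37)=+1, (3|37)=+1; (−1)^{1·0·18}·(+1)^0·(+1)^1 = +1.
v=29: a=29^0·(≡17), b=29^1·(≡17) mod 29; (17|29)=-1, (17|29)=-1; (−1)^{0·1·14}·(-1)^1·(-1)^0 = -1.
v=2: v_2(a)=1, v_2(b)=0; units ≡ 1, 3 (mod 8); ε·ε+αω+βω = 0·1+1·1+0·0 ≡ 1  ⇒  (a,b)_2 = -1.
v=13: a=13^1·(≡4), b=13^2·(≡8) mod 13; (4|13)=+1, (8|13)=-1; (−1)^{1·2·6}·(+1)^2·(-1)^1 = -1.
v=23: a=23^1·(≡22), b=23^-4·(≡10) mod 23; (22|23)=-1, (10|23)=-1; (−1)^{1·-4·11}·(-1)^-4·(-1)^1 = -1.
v=∞: -376142 < 0 and 435 > 0  ⇒  (a,b)_∞ = +1.
v=3: a=3^0·(≡1), b=3^5·(≡1) mod 3; (1|3)=+1, (1|3)=+1; (−1)^{0·5·1}·(+1)^5·(+1)^0 = +1.
v=17: a=17^1·(≡8), b=17^0·(≡6) mod 17; (8|17)=+1, (6|17)=-1; (−1)^{1·0·8}·(+1)^0·(-1)^1 = -1.
|Ram(-376142, 435)| = 6, even; anisotropic at {2, 5, 13, 17, 23, 29}.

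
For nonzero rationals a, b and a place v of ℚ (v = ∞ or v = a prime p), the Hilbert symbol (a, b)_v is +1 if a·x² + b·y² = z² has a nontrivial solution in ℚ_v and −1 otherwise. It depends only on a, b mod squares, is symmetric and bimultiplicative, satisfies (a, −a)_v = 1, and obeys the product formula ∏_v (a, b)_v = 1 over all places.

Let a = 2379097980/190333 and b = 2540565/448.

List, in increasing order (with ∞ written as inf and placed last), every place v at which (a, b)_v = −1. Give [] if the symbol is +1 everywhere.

[2, 5, 13, 17]

(a, b) ≡ (1948115, 24395) mod (ℚ^×)²; places V = {2, 3, 5, 7, 11, 13, 17, 41, 43, ∞}.
(a,b)_43: α=1, u≡27; β=0, v≡38 (mod 43); (27|43)=-1, (38|43)=+1; sign (−1)^0·-1^0·+1^1 = +1.
(a,b)_2: α=2, β=-6; u≡3, v≡3 (mod 8); ε(u)ε(v)=1·1, αω(v)=2·1, βω(u)=-6·1; sum ≡ 1  ⇒  -1.
(a,b)_11: α=-4, u≡3; β=0, v≡2 (mod 11); (3|11)=+1, (2|11)=-1; sign (−1)^0·+1^0·-1^-4 = +1.
(a,b)_5: α=1, u≡2; β=1, v≡1 (mod 5); (2|5)=-1, (1|5)=+1; sign (−1)^0·-1^1·+1^1 = -1.
(a,b)_13: α=-1, u≡4; β=0, v≡11 (mod 13); (4|13)=+1, (11|13)=-1; sign (−1)^0·+1^0·-1^-1 = -1.
(a,b)_7: α=2, u≡4; β=-1, v≡6 (mod 7); (4|7)=+1, (6|7)=-1; sign (−1)^0·+1^-1·-1^2 = +1.
(a,b)_∞: sgn(1948115)=+, sgn(24395)=+, so +1.
(a,b)_41: α=1, u≡31; β=1, v≡9 (mod 41); (31|41)=+1, (9|41)=+1; sign (−1)^0·+1^1·+1^1 = +1.
(a,b)_17: α=1, u≡16; β=1, v≡11 (mod 17); (16|17)=+1, (11|17)=-1; sign (−1)^0·+1^1·-1^1 = -1.
(a,b)_3: α=4, u≡2; β=6, v≡2 (mod 3); (2|3)=-1, (2|3)=-1; sign (−1)^0·-1^6·-1^4 = +1.
(1948115, 24395 / ℚ) ramifies at {2, 5, 13, 17}: a division algebra.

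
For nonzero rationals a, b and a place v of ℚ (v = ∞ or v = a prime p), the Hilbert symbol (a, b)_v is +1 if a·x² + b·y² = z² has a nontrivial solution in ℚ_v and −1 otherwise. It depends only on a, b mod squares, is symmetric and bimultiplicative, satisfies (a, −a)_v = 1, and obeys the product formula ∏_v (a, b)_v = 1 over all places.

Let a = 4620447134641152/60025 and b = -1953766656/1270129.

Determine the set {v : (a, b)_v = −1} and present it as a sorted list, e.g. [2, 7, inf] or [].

[2, 37]

(a, b) ≡ (20387, -29) mod (ℚ^×)²; places V = {2, 3, 5, 7, 19, 23, 29, 37, ∞}.
(a,b)_3: α=6, u≡2; β=6, v≡1 (mod 3); (2|3)=-1, (1|3)=+1; sign (−1)^0·-1^6·+1^6 = +1.
(a,b)_19: α=3, u≡4; β=2, v≡11 (mod 19); (4|19)=+1, (11|19)=+1; sign (−1)^0·+1^2·+1^3 = +1.
(a,b)_2: α=10, β=8; u≡3, v≡3 (mod 8); ε(u)ε(v)=1·1, αω(v)=10·1, βω(u)=8·1; sum ≡ 1  ⇒  -1.
(a,b)_7: α=-4, u≡6; β=-4, v≡3 (mod 7); (6|7)=-1, (3|7)=-1; sign (−1)^0·-1^-4·-1^-4 = +1.
(a,b)_37: α=1, u≡9; β=0, v≡17 (mod 37); (9|37)=+1, (17|37)=-1; sign (−1)^0·+1^0·-1^1 = -1.
(a,b)_29: α=3, u≡6; β=1, v≡9 (mod 29); (6|29)=+1, (9|29)=+1; sign (−1)^0·+1^1·+1^3 = +1.
(a,b)_23: α=0, u≡4; β=-2, v≡17 (mod 23); (4|23)=+1, (17|23)=-1; sign (−1)^0·+1^-2·-1^0 = +1.
(a,b)_∞: sgn(20387)=+, sgn(-29)=−, so +1.
(a,b)_5: α=-2, u≡2; β=0, v≡1 (mod 5); (2|5)=-1, (1|5)=+1; sign (−1)^0·-1^0·+1^-2 = +1.
|Ram(20387, -29)| = 2, even; anisotropic at {2, 37}.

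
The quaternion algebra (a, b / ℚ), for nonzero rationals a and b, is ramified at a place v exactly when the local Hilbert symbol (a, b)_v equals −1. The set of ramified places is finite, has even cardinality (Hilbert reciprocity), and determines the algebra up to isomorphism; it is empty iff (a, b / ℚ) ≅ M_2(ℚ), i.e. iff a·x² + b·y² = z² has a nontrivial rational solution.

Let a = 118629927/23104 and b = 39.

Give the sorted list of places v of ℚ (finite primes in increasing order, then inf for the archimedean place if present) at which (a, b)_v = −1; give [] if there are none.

[2, 17]

(a, b) ≡ (663, 39) mod (ℚ^×)²; places V = {2, 3, 13, 17, 19, 47, ∞}.
(a,b)_3: α=5, u≡2; β=1, v≡1 (mod 3); (2|3)=-1, (1|3)=+1; sign (−1)^1·-1^1·+1^5 = +1.
(a,b)_17: α=1, u≡3; β=0, v≡5 (mod 17); (3|17)=-1, (5|17)=-1; sign (−1)^0·-1^0·-1^1 = -1.
(a,b)_2: α=-6, β=0; u≡7, v≡7 (mod 8); ε(u)ε(v)=1·1, αω(v)=-6·0, βω(u)=0·0; sum ≡ 1  ⇒  -1.
(a,b)_13: α=1, u≡1; β=1, v≡3 (mod 13); (1|13)=+1, (3|13)=+1; sign (−1)^0·+1^1·+1^1 = +1.
(a,b)_47: α=2, u≡15; β=0, v≡39 (mod 47); (15|47)=-1, (39|47)=-1; sign (−1)^0·-1^0·-1^2 = +1.
(a,b)_19: α=-2, u≡1; β=0, v≡1 (mod 19); (1|19)=+1, (1|19)=+1; sign (−1)^0·+1^0·+1^-2 = +1.
(a,b)_∞: sgn(663)=+, sgn(39)=+, so +1.
|Ram(663, 39)| = 2, even; anisotropic at {2, 17}.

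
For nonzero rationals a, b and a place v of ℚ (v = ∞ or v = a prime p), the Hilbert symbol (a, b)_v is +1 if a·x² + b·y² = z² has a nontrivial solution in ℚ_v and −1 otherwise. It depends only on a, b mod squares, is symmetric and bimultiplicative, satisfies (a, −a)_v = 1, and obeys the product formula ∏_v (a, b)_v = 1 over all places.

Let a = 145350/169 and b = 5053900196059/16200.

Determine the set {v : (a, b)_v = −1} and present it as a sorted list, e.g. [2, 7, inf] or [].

[2, 11]

Mod squares: a ≡ 646, b ≡ 124982. Check v ∈ {∞, 2, 3, 5, 11, 13, 17, 19, 23}.
v=23: a=23^0·(≡16), b=23^5·(≡2) mod 23; (16|23)=+1, (2|23)=+1; (−1)^{0·5·11}·(+1)^5·(+1)^0 = +1.
v=13: a=13^-2·(≡10), b=13^1·(≡6) mod 13; (10|13)=+1, (6|13)=-1; (−1)^{-2·1·6}·(+1)^1·(-1)^-2 = +1.
v=2: v_2(a)=1, v_2(b)=-3; units ≡ 3, 3 (mod 8); ε·ε+αω+βω = 1·1+1·1+-3·1 ≡ 1  ⇒  (a,b)_2 = -1.
v=17: a=17^1·(≡1), b=17^2·(≡4) mod 17; (1|17)=+1, (4|17)=+1; (−1)^{1·2·8}·(+1)^2·(+1)^1 = +1.
v=5: a=5^2·(≡1), b=5^-2·(≡3) mod 5; (1|5)=+1, (3|5)=-1; (−1)^{2·-2·2}·(+1)^-2·(-1)^2 = +1.
v=19: a=19^1·(≡13), b=19^1·(≡6) mod 19; (13|19)=-1, (6|19)=+1; (−1)^{1·1·9}·(-1)^1·(+1)^1 = +1.
v=11: a=11^0·(≡10), b=11^1·(≡6) mod 11; (10|11)=-1, (6|11)=-1; (−1)^{0·1·5}·(-1)^1·(-1)^0 = -1.
v=∞: 646 > 0 and 124982 > 0  ⇒  (a,b)_∞ = +1.
v=3: a=3^2·(≡1), b=3^-4·(≡2) mod 3; (1|3)=+1, (2|3)=-1; (−1)^{2·-4·1}·(+1)^-4·(-1)^2 = +1.
|Ram(646, 124982)| = 2, even; anisotropic at {2, 11}.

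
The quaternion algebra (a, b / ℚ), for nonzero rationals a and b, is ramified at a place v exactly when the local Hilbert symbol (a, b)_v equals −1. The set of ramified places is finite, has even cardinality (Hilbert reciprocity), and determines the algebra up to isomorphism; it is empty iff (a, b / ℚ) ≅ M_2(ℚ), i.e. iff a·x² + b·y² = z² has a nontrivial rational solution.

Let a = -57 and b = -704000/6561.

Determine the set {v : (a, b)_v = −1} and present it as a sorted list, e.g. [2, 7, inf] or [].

(a, b) ≡ (-57, -110) mod (ℚ^×)²; places V = {2, 3, 5, 11, 19, ∞}.
(a,b)_11: α=0, u≡9; β=1, v≡4 (mod 11); (9|11)=+1, (4|11)=+1; sign (−1)^0·+1^1·+1^0 = +1.
(a,b)_19: α=1, u≡16; β=0, v≡17 (mod 19); (16|19)=+1, (17|19)=+1; sign (−1)^0·+1^0·+1^1 = +1.
(a,b)_∞: sgn(-57)=−, sgn(-110)=−, so -1.
(a,b)_3: α=1, u≡2; β=-8, v≡1 (mod 3); (2|3)=-1, (1|3)=+1; sign (−1)^0·-1^-8·+1^1 = +1.
(a,b)_2: α=0, β=9; u≡7, v≡1 (mod 8); ε(u)ε(v)=1·0, αω(v)=0·0, βω(u)=9·0; sum ≡ 0  ⇒  +1.
(a,b)_5: α=0, u≡3; β=3, v≡3 (mod 5); (3|5)=-1, (3|5)=-1; sign (−1)^0·-1^3·-1^0 = -1.
|Ram(-57, -110)| = 2, even; anisotropic at {5, ∞}.

[5, inf]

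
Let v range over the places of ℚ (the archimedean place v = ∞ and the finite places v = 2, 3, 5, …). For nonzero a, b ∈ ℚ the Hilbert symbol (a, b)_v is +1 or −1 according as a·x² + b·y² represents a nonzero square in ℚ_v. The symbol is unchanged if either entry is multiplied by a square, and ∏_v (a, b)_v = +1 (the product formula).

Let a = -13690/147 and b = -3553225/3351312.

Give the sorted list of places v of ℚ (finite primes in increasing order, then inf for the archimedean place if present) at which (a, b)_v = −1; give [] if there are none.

(a, b) ≡ (-30, -17) mod (ℚ^×)²; places V = {2, 3, 5, 7, 13, 17, 29, 37, ∞}.
(a,b)_13: α=0, u≡3; β=2, v≡3 (mod 13); (3|13)=+1, (3|13)=+1; sign (−1)^0·+1^2·+1^0 = +1.
(a,b)_17: α=0, u≡15; β=-1, v≡16 (mod 17); (15|17)=+1, (16|17)=+1; sign (−1)^0·+1^-1·+1^0 = +1.
(a,b)_∞: sgn(-30)=−, sgn(-17)=−, so -1.
(a,b)_5: α=1, u≡1; β=2, v≡3 (mod 5); (1|5)=+1, (3|5)=-1; sign (−1)^0·+1^2·-1^1 = -1.
(a,b)_29: α=0, u≡28; β=2, v≡11 (mod 29); (28|29)=+1, (11|29)=-1; sign (−1)^0·+1^2·-1^0 = +1.
(a,b)_37: α=2, u≡10; β=-2, v≡24 (mod 37); (10|37)=+1, (24|37)=-1; sign (−1)^0·+1^-2·-1^2 = +1.
(a,b)_3: α=-1, u≡2; β=-2, v≡1 (mod 3); (2|3)=-1, (1|3)=+1; sign (−1)^0·-1^-2·+1^-1 = +1.
(a,b)_7: α=-2, u≡3; β=0, v≡4 (mod 7); (3|7)=-1, (4|7)=+1; sign (−1)^0·-1^0·+1^-2 = +1.
(a,b)_2: α=1, β=-4; u≡1, v≡7 (mod 8); ε(u)ε(v)=0·1, αω(v)=1·0, βω(u)=-4·0; sum ≡ 0  ⇒  +1.
Ram(-30, -17) = {5, ∞}; no ℚ_5-point on the conic.

[5, inf]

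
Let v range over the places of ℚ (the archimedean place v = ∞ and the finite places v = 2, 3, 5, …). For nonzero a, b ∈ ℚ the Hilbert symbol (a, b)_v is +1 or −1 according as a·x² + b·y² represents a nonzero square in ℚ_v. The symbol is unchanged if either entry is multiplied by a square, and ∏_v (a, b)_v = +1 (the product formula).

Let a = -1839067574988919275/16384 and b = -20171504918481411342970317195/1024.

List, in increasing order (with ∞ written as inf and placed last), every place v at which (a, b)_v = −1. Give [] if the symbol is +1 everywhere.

[7, 11, 13, 29, 31, inf]

(a, b) ≡ (-2956811, -37555) mod (ℚ^×)²; places V = {2, 3, 5, 7, 11, 13, 23, 29, 31, 37, ∞}.
(a,b)_31: α=1, u≡3; β=2, v≡12 (mod 31); (3|31)=-1, (12|31)=-1; sign (−1)^0·-1^2·-1^1 = -1.
(a,b)_5: α=2, u≡1; β=1, v≡4 (mod 5); (1|5)=+1, (4|5)=+1; sign (−1)^0·+1^1·+1^2 = +1.
(a,b)_∞: sgn(-2956811)=−, sgn(-37555)=−, so -1.
(a,b)_37: α=2, u≡28; β=3, v≡27 (mod 37); (28|37)=+1, (27|37)=+1; sign (−1)^0·+1^3·+1^2 = +1.
(a,b)_11: α=1, u≡10; β=4, v≡2 (mod 11); (10|11)=-1, (2|11)=-1; sign (−1)^0·-1^4·-1^1 = -1.
(a,b)_29: α=3, u≡16; β=5, v≡12 (mod 29); (16|29)=+1, (12|29)=-1; sign (−1)^0·+1^5·-1^3 = -1.
(a,b)_13: α=1, u≡12; β=2, v≡5 (mod 13); (12|13)=+1, (5|13)=-1; sign (−1)^0·+1^2·-1^1 = -1.
(a,b)_2: α=-14, β=-10; u≡5, v≡5 (mod 8); ε(u)ε(v)=0·0, αω(v)=-14·1, βω(u)=-10·1; sum ≡ 0  ⇒  +1.
(a,b)_23: α=1, u≡12; β=2, v≡2 (mod 23); (12|23)=+1, (2|23)=+1; sign (−1)^0·+1^2·+1^1 = +1.
(a,b)_7: α=4, u≡3; β=3, v≡1 (mod 7); (3|7)=-1, (1|7)=+1; sign (−1)^0·-1^3·+1^4 = -1.
(a,b)_3: α=2, u≡1; β=2, v≡2 (mod 3); (1|3)=+1, (2|3)=-1; sign (−1)^0·+1^2·-1^2 = +1.
|Ram(-2956811, -37555)| = 6, even; anisotropic at {7, 11, 13, 29, 31, ∞}.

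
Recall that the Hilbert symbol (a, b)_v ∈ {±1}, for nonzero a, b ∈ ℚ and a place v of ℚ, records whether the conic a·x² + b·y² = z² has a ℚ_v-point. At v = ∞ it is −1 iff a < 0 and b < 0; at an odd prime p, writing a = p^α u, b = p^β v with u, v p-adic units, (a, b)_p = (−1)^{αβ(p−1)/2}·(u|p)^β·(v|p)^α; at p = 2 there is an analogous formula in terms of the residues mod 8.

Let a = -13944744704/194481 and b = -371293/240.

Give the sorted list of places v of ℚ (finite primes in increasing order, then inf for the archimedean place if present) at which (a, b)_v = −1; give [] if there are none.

Mod squares: a ≡ -851, b ≡ -195. Check v ∈ {∞, 2, 3, 5, 7, 11, 13, 23, 37}.
v=13: a=13^0·(≡6), b=13^5·(≡2) mod 13; (6|13)=-1, (2|13)=-1; (−1)^{0·5·6}·(-1)^5·(-1)^0 = -1.
v=5: a=5^0·(≡1), b=5^-1·(≡4) mod 5; (1|5)=+1, (4|5)=+1; (−1)^{0·-1·2}·(+1)^-1·(+1)^0 = +1.
v=7: a=7^-4·(≡3), b=7^0·(≡4) mod 7; (3|7)=-1, (4|7)=+1; (−1)^{-4·0·3}·(-1)^0·(+1)^-4 = +1.
v=3: a=3^-4·(≡1), b=3^-1·(≡1) mod 3; (1|3)=+1, (1|3)=+1; (−1)^{-4·-1·1}·(+1)^-1·(+1)^-4 = +1.
v=∞: -851 < 0 and -195 < 0  ⇒  (a,b)_∞ = -1.
v=11: a=11^2·(≡10), b=11^0·(≡5) mod 11; (10|11)=-1, (5|11)=+1; (−1)^{2·0·5}·(-1)^0·(+1)^2 = +1.
v=37: a=37^1·(≡17), b=37^0·(≡33) mod 37; (17|37)=-1, (33|37)=+1; (−1)^{1·0·18}·(-1)^0·(+1)^1 = +1.
v=23: a=23^3·(≡13), b=23^0·(≡18) mod 23; (13|23)=+1, (18|23)=+1; (−1)^{3·0·11}·(+1)^0·(+1)^3 = +1.
v=2: v_2(a)=8, v_2(b)=-4; units ≡ 5, 5 (mod 8); ε·ε+αω+βω = 0·0+8·1+-4·1 ≡ 0  ⇒  (a,b)_2 = +1.
|Ram(-851, -195)| = 2, even; anisotropic at {13, ∞}.

[13, inf]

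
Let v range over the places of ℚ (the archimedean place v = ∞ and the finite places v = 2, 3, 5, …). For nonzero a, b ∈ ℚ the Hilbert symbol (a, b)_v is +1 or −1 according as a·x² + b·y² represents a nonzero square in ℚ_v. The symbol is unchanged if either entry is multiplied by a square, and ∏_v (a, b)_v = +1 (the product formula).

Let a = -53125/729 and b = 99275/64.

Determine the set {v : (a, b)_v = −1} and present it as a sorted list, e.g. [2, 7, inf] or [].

(a, b) ≡ (-85, 11) mod (ℚ^×)²; places V = {2, 3, 5, 11, 17, 19, ∞}.
(a,b)_∞: sgn(-85)=−, sgn(11)=+, so +1.
(a,b)_3: α=-6, u≡2; β=0, v≡2 (mod 3); (2|3)=-1, (2|3)=-1; sign (−1)^0·-1^0·-1^-6 = +1.
(a,b)_19: α=0, u≡8; β=2, v≡4 (mod 19); (8|19)=-1, (4|19)=+1; sign (−1)^0·-1^2·+1^0 = +1.
(a,b)_5: α=5, u≡2; β=2, v≡4 (mod 5); (2|5)=-1, (4|5)=+1; sign (−1)^0·-1^2·+1^5 = +1.
(a,b)_2: α=0, β=-6; u≡3, v≡3 (mod 8); ε(u)ε(v)=1·1, αω(v)=0·1, βω(u)=-6·1; sum ≡ 1  ⇒  -1.
(a,b)_11: α=0, u≡9; β=1, v≡3 (mod 11); (9|11)=+1, (3|11)=+1; sign (−1)^0·+1^1·+1^0 = +1.
(a,b)_17: α=1, u≡7; β=0, v≡14 (mod 17); (7|17)=-1, (14|17)=-1; sign (−1)^0·-1^0·-1^1 = -1.
Ram(-85, 11) = {2, 17}; no ℚ_2-point on the conic.

[2, 17]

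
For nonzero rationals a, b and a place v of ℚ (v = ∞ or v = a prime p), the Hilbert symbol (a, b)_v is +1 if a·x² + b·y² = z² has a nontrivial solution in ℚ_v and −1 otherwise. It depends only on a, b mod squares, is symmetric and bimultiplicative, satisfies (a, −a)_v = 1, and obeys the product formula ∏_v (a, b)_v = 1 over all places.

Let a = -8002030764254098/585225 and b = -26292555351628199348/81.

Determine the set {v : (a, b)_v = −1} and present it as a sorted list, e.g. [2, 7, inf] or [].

Mod squares: a ≡ -551122, b ≡ -533. Check v ∈ {∞, 2, 3, 5, 11, 13, 17, 23, 31, 41, 47}.
v=3: a=3^-4·(≡2), b=3^-4·(≡1) mod 3; (2|3)=-1, (1|3)=+1; (−1)^{-4·-4·1}·(-1)^-4·(+1)^-4 = +1.
v=47: a=47^1·(≡3), b=47^2·(≡11) mod 47; (3|47)=+1, (11|47)=-1; (−1)^{1·2·23}·(+1)^2·(-1)^1 = -1.
v=31: a=31^2·(≡24), b=31^2·(≡19) mod 31; (24|31)=-1, (19|31)=+1; (−1)^{2·2·15}·(-1)^2·(+1)^2 = +1.
v=11: a=11^1·(≡9), b=11^2·(≡7) mod 11; (9|11)=+1, (7|11)=-1; (−1)^{1·2·5}·(+1)^2·(-1)^1 = -1.
v=2: v_2(a)=1, v_2(b)=2; units ≡ 7, 3 (mod 8); ε·ε+αω+βω = 1·1+1·1+2·0 ≡ 0  ⇒  (a,b)_2 = +1.
v=∞: -551122 < 0 and -533 < 0  ⇒  (a,b)_∞ = -1.
v=23: a=23^2·(≡13), b=23^0·(≡14) mod 23; (13|23)=+1, (14|23)=-1; (−1)^{2·0·11}·(+1)^0·(-1)^2 = +1.
v=5: a=5^-2·(≡3), b=5^0·(≡2) mod 5; (3|5)=-1, (2|5)=-1; (−1)^{-2·0·2}·(-1)^0·(-1)^-2 = +1.
v=13: a=13^5·(≡12), b=13^5·(≡5) mod 13; (12|13)=+1, (5|13)=-1; (−1)^{5·5·6}·(+1)^5·(-1)^5 = -1.
v=17: a=17^-2·(≡9), b=17^0·(≡12) mod 17; (9|17)=+1, (12|17)=-1; (−1)^{-2·0·8}·(+1)^0·(-1)^-2 = +1.
v=41: a=41^1·(≡11), b=41^3·(≡13) mod 41; (11|41)=-1, (13|41)=-1; (−1)^{1·3·20}·(-1)^3·(-1)^1 = +1.
Ram(-551122, -533) = {11, 13, 47, ∞}; no ℚ_11-point on the conic.

[11, 13, 47, inf]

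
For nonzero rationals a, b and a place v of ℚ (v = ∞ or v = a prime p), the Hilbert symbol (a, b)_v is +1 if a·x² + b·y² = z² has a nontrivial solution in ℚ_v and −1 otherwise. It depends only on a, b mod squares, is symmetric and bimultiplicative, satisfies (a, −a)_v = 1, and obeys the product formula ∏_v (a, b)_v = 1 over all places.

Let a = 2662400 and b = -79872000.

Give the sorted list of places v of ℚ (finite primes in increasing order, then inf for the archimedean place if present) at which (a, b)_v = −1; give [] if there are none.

Mod squares: a ≡ 26, b ≡ -195. Check v ∈ {∞, 2, 3, 5, 13}.
v=5: a=5^2·(≡1), b=5^3·(≡4) mod 5; (1|5)=+1, (4|5)=+1; (−1)^{2·3·2}·(+1)^3·(+1)^2 = +1.
v=3: a=3^0·(≡2), b=3^1·(≡1) mod 3; (2|3)=-1, (1|3)=+1; (−1)^{0·1·1}·(-1)^1·(+1)^0 = -1.
v=13: a=13^1·(≡11), b=13^1·(≡8) mod 13; (11|13)=-1, (8|13)=-1; (−1)^{1·1·6}·(-1)^1·(-1)^1 = +1.
v=∞: 26 > 0 and -195 < 0  ⇒  (a,b)_∞ = +1.
v=2: v_2(a)=13, v_2(b)=14; units ≡ 5, 5 (mod 8); ε·ε+αω+βω = 0·0+13·1+14·1 ≡ 1  ⇒  (a,b)_2 = -1.
(26, -195 / ℚ) ramifies at {2, 3}: a division algebra.

[2, 3]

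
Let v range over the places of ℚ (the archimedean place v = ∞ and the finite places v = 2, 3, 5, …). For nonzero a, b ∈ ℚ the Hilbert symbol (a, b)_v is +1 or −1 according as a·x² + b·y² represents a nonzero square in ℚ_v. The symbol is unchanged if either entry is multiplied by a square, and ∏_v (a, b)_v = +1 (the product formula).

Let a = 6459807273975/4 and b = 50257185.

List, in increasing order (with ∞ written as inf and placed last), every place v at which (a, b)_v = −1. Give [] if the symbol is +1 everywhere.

(a, b) ≡ (391, 50257185) mod (ℚ^×)²; places V = {2, 3, 5, 11, 17, 19, 23, 41, ∞}.
(a,b)_17: α=1, u≡6; β=1, v≡5 (mod 17); (6|17)=-1, (5|17)=-1; sign (−1)^0·-1^1·-1^1 = +1.
(a,b)_23: α=1, u≡14; β=1, v≡3 (mod 23); (14|23)=-1, (3|23)=+1; sign (−1)^1·-1^1·+1^1 = +1.
(a,b)_11: α=2, u≡8; β=1, v≡7 (mod 11); (8|11)=-1, (7|11)=-1; sign (−1)^0·-1^1·-1^2 = -1.
(a,b)_∞: sgn(391)=+, sgn(50257185)=+, so +1.
(a,b)_3: α=2, u≡1; β=1, v≡2 (mod 3); (1|3)=+1, (2|3)=-1; sign (−1)^0·+1^1·-1^2 = +1.
(a,b)_5: α=2, u≡1; β=1, v≡2 (mod 5); (1|5)=+1, (2|5)=-1; sign (−1)^0·+1^1·-1^2 = +1.
(a,b)_41: α=2, u≡38; β=1, v≡8 (mod 41); (38|41)=-1, (8|41)=+1; sign (−1)^0·-1^1·+1^2 = -1.
(a,b)_19: α=2, u≡17; β=1, v≡11 (mod 19); (17|19)=+1, (11|19)=+1; sign (−1)^0·+1^1·+1^2 = +1.
(a,b)_2: α=-2, β=0; u≡7, v≡1 (mod 8); ε(u)ε(v)=1·0, αω(v)=-2·0, βω(u)=0·0; sum ≡ 0  ⇒  +1.
|Ram(391, 50257185)| = 2, even; anisotropic at {11, 41}.

[11, 41]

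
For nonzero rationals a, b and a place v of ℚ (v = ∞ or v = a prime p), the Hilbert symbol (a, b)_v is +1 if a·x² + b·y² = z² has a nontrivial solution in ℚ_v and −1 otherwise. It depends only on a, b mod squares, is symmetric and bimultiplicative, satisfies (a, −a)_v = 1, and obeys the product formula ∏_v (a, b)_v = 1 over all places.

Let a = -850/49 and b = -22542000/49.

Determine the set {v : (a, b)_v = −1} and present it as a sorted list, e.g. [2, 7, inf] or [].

Mod squares: a ≡ -34, b ≡ -195. Check v ∈ {∞, 2, 3, 5, 7, 13, 17}.
v=3: a=3^0·(≡2), b=3^1·(≡1) mod 3; (2|3)=-1, (1|3)=+1; (−1)^{0·1·1}·(-1)^1·(+1)^0 = -1.
v=2: v_2(a)=1, v_2(b)=4; units ≡ 7, 5 (mod 8); ε·ε+αω+βω = 1·0+1·1+4·0 ≡ 1  ⇒  (a,b)_2 = -1.
v=7: a=7^-2·(≡4), b=7^-2·(≡2) mod 7; (4|7)=+1, (2|7)=+1; (−1)^{-2·-2·3}·(+1)^-2·(+1)^-2 = +1.
v=13: a=13^0·(≡6), b=13^1·(≡7) mod 13; (6|13)=-1, (7|13)=-1; (−1)^{0·1·6}·(-1)^1·(-1)^0 = -1.
v=∞: -34 < 0 and -195 < 0  ⇒  (a,b)_∞ = -1.
v=5: a=5^2·(≡4), b=5^3·(≡1) mod 5; (4|5)=+1, (1|5)=+1; (−1)^{2·3·2}·(+1)^3·(+1)^2 = +1.
v=17: a=17^1·(≡8), b=17^2·(≡2) mod 17; (8|17)=+1, (2|17)=+1; (−1)^{1·2·8}·(+1)^2·(+1)^1 = +1.
|Ram(-34, -195)| = 4, even; anisotropic at {2, 3, 13, ∞}.

[2, 3, 13, inf]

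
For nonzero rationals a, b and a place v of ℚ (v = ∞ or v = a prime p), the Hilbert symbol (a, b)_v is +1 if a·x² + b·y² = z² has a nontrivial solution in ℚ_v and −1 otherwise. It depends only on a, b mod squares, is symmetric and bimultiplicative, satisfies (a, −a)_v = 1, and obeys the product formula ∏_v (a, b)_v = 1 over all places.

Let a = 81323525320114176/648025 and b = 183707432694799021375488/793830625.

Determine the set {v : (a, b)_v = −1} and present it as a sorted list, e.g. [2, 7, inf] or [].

[17, 31]

Mod squares: a ≡ 11594, b ≡ 375782. Check v ∈ {∞, 2, 3, 5, 7, 11, 17, 19, 23, 29, 31}.
v=5: a=5^-2·(≡1), b=5^-4·(≡2) mod 5; (1|5)=+1, (2|5)=-1; (−1)^{-2·-4·2}·(+1)^-4·(-1)^-2 = +1.
v=2: v_2(a)=15, v_2(b)=21; units ≡ 5, 3 (mod 8); ε·ε+αω+βω = 0·1+15·1+21·1 ≡ 0  ⇒  (a,b)_2 = +1.
v=∞: 11594 > 0 and 375782 > 0  ⇒  (a,b)_∞ = +1.
v=23: a=23^-2·(≡9), b=23^-2·(≡13) mod 23; (9|23)=+1, (13|23)=+1; (−1)^{-2·-2·11}·(+1)^-2·(+1)^-2 = +1.
v=29: a=29^0·(≡24), b=29^1·(≡5) mod 29; (24|29)=+1, (5|29)=+1; (−1)^{0·1·14}·(+1)^1·(+1)^0 = +1.
v=7: a=7^-2·(≡4), b=7^-4·(≡2) mod 7; (4|7)=+1, (2|7)=+1; (−1)^{-2·-4·3}·(+1)^-4·(+1)^-2 = +1.
v=17: a=17^1·(≡1), b=17^0·(≡6) mod 17; (1|17)=+1, (6|17)=-1; (−1)^{1·0·8}·(+1)^0·(-1)^1 = -1.
v=11: a=11^5·(≡9), b=11^7·(≡7) mod 11; (9|11)=+1, (7|11)=-1; (−1)^{5·7·5}·(+1)^7·(-1)^5 = +1.
v=3: a=3^4·(≡2), b=3^6·(≡2) mod 3; (2|3)=-1, (2|3)=-1; (−1)^{4·6·1}·(-1)^6·(-1)^4 = +1.
v=31: a=31^1·(≡10), b=31^1·(≡18) mod 31; (10|31)=+1, (18|31)=+1; (−1)^{1·1·15}·(+1)^1·(+1)^1 = -1.
v=19: a=19^2·(≡6), b=19^3·(≡12) mod 19; (6|19)=+1, (12|19)=-1; (−1)^{2·3·9}·(+1)^3·(-1)^2 = +1.
(11594, 375782 / ℚ) ramifies at {17, 31}: a division algebra.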